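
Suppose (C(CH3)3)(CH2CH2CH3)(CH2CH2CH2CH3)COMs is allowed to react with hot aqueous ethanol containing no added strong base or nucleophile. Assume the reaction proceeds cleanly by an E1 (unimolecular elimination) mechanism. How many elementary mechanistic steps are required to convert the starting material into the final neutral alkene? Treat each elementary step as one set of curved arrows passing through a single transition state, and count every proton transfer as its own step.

Step 1: The C–O bond breaks with both electrons going to the mesylate; MsO⁻ leaves and a tertiary carbocation remains.
(No 1,2-shift: no single shift to an adjacent carbon would give a more stable cation.)
Step 2: Loss of a β-proton to a water (or ethanol) molecule of the solvent: the C–H bonding pair collapses toward the cationic carbon to form the C=C π bond, yielding the alkene.
Total: 2 elementary steps.

2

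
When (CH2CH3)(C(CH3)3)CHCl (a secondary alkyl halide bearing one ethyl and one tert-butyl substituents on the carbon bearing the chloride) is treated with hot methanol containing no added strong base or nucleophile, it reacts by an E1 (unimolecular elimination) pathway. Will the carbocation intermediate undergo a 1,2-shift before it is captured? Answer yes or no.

yes

The first-formed carbocation is secondary.
The adjacent tert-butyl carbon has no hydrogen but bears methyl groups; migration of one methyl with its bonding pair (a 1,2-methyl shift) places the charge on a tertiary centre.
Tertiary is more stable than secondary, so the shift occurs.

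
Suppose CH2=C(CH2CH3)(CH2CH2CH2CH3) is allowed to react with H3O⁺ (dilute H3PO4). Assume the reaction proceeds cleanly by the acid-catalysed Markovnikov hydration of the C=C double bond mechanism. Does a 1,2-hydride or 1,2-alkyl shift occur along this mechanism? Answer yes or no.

no

The first-formed carbocation is tertiary.
No single 1,2-shift to an adjacent carbon would produce a more-substituted cation than the one already present, so no rearrangement occurs.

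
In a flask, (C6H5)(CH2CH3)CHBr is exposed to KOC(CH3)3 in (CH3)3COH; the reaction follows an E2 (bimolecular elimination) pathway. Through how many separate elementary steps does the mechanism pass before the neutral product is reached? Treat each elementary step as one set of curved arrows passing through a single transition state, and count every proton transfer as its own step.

1

Step 1: The strong base (CH3)3CO⁻ removes a β-hydrogen; in the same concerted event the electrons of the breaking C–H bond form the new π(C=C) bond and the C–Br σ-bond breaks, expelling Br⁻. Anti-periplanar geometry; one transition state.
Total: 1 elementary step.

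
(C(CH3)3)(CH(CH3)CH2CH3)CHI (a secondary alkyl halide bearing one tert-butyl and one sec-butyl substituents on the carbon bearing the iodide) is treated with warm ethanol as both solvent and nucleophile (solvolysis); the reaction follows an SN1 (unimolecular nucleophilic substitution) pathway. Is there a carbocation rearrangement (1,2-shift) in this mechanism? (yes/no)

The first-formed carbocation is secondary.
The adjacent sec-butyl carbon already bears 2 other carbon substituents and has a hydrogen to migrate; after a 1,2-hydride shift from that carbon the positive charge sits on a tertiary centre.
Tertiary is more stable than secondary, so the shift occurs.

yes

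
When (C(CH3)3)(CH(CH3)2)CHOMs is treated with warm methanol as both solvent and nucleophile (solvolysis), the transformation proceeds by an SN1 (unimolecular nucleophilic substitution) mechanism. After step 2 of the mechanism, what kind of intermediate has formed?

Step 1: Ionisation: the C–O σ-bond cleaves heterolytically; both bonding electrons depart with MsO⁻, leaving a secondary carbocation at the α-carbon.
Step 2: A hydride (H with its bonding pair) migrates from the adjacent isopropyl carbon to the cationic centre — a 1,2-hydride shift — upgrading the secondary cation to a tertiary one.
After step 2 the species present is a tertiary carbocation.

tertiary carbocation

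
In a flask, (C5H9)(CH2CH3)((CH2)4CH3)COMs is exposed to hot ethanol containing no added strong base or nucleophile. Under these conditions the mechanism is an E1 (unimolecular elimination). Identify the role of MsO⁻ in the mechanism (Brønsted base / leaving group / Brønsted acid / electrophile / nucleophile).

leaving group

Step 1: Rate-determining heterolysis of the C–O bond gives MsO⁻ and a tertiary carbocation.
MsO⁻ departs with both electrons of the breaking σ-bond — that is the definition of a leaving group.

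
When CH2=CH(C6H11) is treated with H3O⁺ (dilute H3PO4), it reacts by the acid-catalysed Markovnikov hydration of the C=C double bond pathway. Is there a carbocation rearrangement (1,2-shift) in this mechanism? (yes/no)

The first-formed carbocation is secondary.
The adjacent cyclohexyl carbon already bears 2 other carbon substituents and has a hydrogen to migrate; after a 1,2-hydride shift from that carbon the positive charge sits on a tertiary centre.
Tertiary is more stable than secondary, so the shift occurs.

yes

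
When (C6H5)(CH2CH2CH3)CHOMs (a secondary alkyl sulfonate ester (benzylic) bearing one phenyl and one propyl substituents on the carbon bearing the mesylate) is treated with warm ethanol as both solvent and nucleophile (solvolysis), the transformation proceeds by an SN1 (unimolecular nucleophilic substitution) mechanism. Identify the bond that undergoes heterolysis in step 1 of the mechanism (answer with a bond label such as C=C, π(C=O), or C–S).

Step 1: The C–O bond breaks with both electrons going to the mesylate; MsO⁻ leaves and a secondary carbocation remains.
The bond broken in this step is the C–O bond.

C–O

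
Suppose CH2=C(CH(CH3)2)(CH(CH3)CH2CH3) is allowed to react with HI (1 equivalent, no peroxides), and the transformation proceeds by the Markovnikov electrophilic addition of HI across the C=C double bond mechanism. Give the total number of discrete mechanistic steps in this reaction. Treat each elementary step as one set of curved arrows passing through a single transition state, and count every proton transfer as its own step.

2

Step 1: Protonation of the alkene by HI: the π bond acts as the nucleophile and picks up H⁺, giving the more stable (Markovnikov) tertiary carbocation. The H–I bond breaks heterolytically, releasing I⁻.
(No 1,2-shift: no single shift to an adjacent carbon would give a more stable cation.)
Step 2: Nucleophilic attack by I⁻ on the carbocation completes the addition, giving R–I.
Total: 2 elementary steps.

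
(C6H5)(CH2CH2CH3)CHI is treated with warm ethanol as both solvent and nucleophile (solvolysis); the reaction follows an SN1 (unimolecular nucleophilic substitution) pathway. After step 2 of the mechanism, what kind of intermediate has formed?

Step 1: The C–I bond breaks with both electrons going to the iodide; I⁻ leaves and a secondary carbocation remains.
Step 2: CH3CH2OH donates an oxygen lone pair into the empty p orbital of the cation, giving a protonated ether (an oxonium ion).
After step 2 the species present is an oxonium ion.

oxonium ion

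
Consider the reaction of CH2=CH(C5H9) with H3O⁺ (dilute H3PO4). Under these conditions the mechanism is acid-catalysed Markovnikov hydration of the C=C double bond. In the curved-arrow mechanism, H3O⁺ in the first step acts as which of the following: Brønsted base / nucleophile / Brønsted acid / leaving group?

Brønsted acid

Step 1: The π electrons of the C=C bond attack a proton of H3O⁺; Markovnikov addition places the new C–H on the less-substituted alkene carbon, so the positive charge ends up on the more-substituted carbon — a secondary carbocation. H2O is released.
H3O⁺ in the first step donates a proton in a proton-transfer step — a Brønsted acid.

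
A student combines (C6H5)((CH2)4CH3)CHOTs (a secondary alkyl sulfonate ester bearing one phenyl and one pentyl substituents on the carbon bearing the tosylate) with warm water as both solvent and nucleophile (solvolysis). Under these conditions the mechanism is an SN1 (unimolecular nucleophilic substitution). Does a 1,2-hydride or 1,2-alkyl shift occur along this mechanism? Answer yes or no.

no

The first-formed carbocation is secondary.
No single 1,2-shift to an adjacent carbon would produce a more-substituted cation than the one already present, so no rearrangement occurs.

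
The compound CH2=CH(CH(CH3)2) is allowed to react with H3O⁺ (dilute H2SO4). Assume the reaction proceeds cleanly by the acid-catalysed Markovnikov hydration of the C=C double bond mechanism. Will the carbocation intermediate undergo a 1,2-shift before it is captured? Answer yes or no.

yes

The first-formed carbocation is secondary.
The adjacent isopropyl carbon already bears 2 other carbon substituents and has a hydrogen to migrate; after a 1,2-hydride shift from that carbon the positive charge sits on a tertiary centre.
Tertiary is more stable than secondary, so the shift occurs.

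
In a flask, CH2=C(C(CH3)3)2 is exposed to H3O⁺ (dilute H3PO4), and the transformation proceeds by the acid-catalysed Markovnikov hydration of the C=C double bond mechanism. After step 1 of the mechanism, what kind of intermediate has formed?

tertiary carbocation

Step 1: Protonation of the alkene by H3O⁺: the π bond acts as the nucleophile and picks up H⁺, giving the more stable (Markovnikov) tertiary carbocation. H2O is released.
After step 1 the species present is a tertiary carbocation.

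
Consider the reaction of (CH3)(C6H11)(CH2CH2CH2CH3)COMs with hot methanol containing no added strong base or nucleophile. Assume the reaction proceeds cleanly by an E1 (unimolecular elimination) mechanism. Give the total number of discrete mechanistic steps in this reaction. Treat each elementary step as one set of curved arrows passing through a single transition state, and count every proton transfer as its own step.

2

Step 1: Unassisted departure of MsO⁻ (taking the C–O bonding pair) generates a tertiary carbocation.
(No 1,2-shift: no single shift to an adjacent carbon would give a more stable cation.)
Step 2: A weak base (a methanol molecule from the solvent) removes a proton from a carbon adjacent to the cationic centre; the electrons of that C–H bond become the new π(C=C) bond, giving the alkene.
Total: 2 elementary steps.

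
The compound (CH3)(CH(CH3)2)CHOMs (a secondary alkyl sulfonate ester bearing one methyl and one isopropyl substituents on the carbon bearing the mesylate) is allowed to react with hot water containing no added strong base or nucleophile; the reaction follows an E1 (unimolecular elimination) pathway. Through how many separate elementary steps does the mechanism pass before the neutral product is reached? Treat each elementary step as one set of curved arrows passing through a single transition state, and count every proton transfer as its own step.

Step 1: The C–O bond breaks with both electrons going to the mesylate; MsO⁻ leaves and a secondary carbocation remains.
Step 2: Carbocation rearrangement: a 1,2-hydride shift from the adjacent isopropyl carbon converts the initially-formed secondary cation into the more stable tertiary cation.
Step 3: Loss of a β-proton to a water molecule of the solvent: the C–H bonding pair collapses toward the cationic carbon to form the C=C π bond, yielding the alkene.
Total: 3 elementary steps.

3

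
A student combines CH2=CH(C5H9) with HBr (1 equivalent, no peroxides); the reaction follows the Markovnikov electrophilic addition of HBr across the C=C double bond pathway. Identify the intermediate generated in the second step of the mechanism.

tertiary carbocation

Step 1: Electrophilic addition begins with the π(C=C) electrons forming a bond to the proton of HBr. Following Markovnikov's rule, the resulting cation is secondary. The H–Br bond breaks heterolytically, releasing Br⁻.
Step 2: A hydride (H with its bonding pair) migrates from the adjacent cyclopentyl carbon to the cationic centre — a 1,2-hydride shift — upgrading the secondary cation to a tertiary one.
After step 2 the species present is a tertiary carbocation.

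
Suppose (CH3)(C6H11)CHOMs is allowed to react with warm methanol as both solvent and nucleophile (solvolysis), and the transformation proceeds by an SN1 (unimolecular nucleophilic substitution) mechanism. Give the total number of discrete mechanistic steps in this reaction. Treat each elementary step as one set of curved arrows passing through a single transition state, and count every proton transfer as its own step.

4

Step 1: The C–O bond breaks with both electrons going to the mesylate; MsO⁻ leaves and a secondary carbocation remains.
Step 2: Carbocation rearrangement: a 1,2-hydride shift from the adjacent cyclohexyl carbon converts the initially-formed secondary cation into the more stable tertiary cation.
Step 3: Nucleophilic capture: the oxygen of CH3OH bonds to the cationic carbon, producing an oxonium-ion intermediate.
Step 4: Deprotonation of the oxonium oxygen by solvent methanol yields the neutral ether.
Total: 4 elementary steps.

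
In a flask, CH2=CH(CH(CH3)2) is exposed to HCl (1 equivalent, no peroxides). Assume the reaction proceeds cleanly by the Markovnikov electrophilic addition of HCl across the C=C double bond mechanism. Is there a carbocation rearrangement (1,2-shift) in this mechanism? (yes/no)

yes

The first-formed carbocation is secondary.
The adjacent isopropyl carbon already bears 2 other carbon substituents and has a hydrogen to migrate; after a 1,2-hydride shift from that carbon the positive charge sits on a tertiary centre.
Tertiary is more stable than secondary, so the shift occurs.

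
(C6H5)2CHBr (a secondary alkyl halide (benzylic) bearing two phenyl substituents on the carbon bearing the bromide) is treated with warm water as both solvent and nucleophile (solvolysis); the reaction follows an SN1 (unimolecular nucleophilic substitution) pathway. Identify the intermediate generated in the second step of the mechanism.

Step 1: Ionisation: the C–Br σ-bond cleaves heterolytically; both bonding electrons depart with Br⁻, leaving a secondary carbocation at the α-carbon.
Step 2: H2O donates an oxygen lone pair into the empty p orbital of the cation, giving a protonated alcohol (an oxonium ion).
After step 2 the species present is an oxonium ion.

oxonium ion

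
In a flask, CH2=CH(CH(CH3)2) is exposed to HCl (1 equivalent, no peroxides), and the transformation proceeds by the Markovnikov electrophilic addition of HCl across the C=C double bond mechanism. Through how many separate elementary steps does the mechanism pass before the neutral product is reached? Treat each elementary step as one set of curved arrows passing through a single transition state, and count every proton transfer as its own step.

3

Step 1: The π electrons of the C=C bond attack a proton of HCl; Markovnikov addition places the new C–H on the less-substituted alkene carbon, so the positive charge ends up on the more-substituted carbon — a secondary carbocation. The H–Cl bond breaks heterolytically, releasing Cl⁻.
Step 2: A hydride (H with its bonding pair) migrates from the adjacent isopropyl carbon to the cationic centre — a 1,2-hydride shift — upgrading the secondary cation to a tertiary one.
Step 3: The Cl⁻ anion donates a lone pair to the carbocation, forming the new C–Cl σ-bond and giving the neutral alkyl halide.
Total: 3 elementary steps.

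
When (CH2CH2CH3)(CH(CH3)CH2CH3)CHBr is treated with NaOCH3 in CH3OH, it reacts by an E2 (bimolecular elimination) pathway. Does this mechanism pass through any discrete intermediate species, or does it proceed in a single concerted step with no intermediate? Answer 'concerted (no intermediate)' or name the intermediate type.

The strong base CH3O⁻ removes a β-hydrogen; in the same concerted event the electrons of the breaking C–H bond form the new π(C=C) bond and the C–Br σ-bond breaks, expelling Br⁻. Anti-periplanar geometry; one transition state.
All bond changes occur in one transition state; no discrete intermediate is formed.

concerted (no intermediate)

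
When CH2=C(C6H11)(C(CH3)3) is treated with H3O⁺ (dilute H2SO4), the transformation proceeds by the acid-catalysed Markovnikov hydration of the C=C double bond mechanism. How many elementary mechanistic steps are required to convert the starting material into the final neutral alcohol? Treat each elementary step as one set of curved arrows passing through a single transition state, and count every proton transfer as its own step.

Step 1: Protonation of the alkene by H3O⁺: the π bond acts as the nucleophile and picks up H⁺, giving the more stable (Markovnikov) tertiary carbocation. H2O is released.
(No 1,2-shift: no single shift to an adjacent carbon would give a more stable cation.)
Step 2: Nucleophilic capture of the cation by H2O produces the protonated alcohol (an oxonium ion).
Step 3: Proton transfer from the O–H of the oxonium ion to H2O completes the catalytic cycle and yields the alcohol.
Total: 3 elementary steps.

3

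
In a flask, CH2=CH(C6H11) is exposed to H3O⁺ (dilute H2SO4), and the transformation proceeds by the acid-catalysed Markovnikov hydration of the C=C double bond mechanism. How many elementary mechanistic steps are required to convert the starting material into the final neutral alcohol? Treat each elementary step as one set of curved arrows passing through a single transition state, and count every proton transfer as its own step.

4

Step 1: Protonation of the alkene by H3O⁺: the π bond acts as the nucleophile and picks up H⁺, giving the more stable (Markovnikov) secondary carbocation. H2O is released.
Step 2: A 1,2-hydride shift from the adjacent cyclohexyl carbon moves the positive charge from the secondary centre to an adjacent carbon, generating a more stable tertiary carbocation.
Step 3: A lone pair on the oxygen of H2O attacks the carbocation, forming a C–O bond and an oxonium ion (a protonated alcohol).
Step 4: Proton transfer from the O–H of the oxonium ion to H2O completes the catalytic cycle and yields the alcohol.
Total: 4 elementary steps.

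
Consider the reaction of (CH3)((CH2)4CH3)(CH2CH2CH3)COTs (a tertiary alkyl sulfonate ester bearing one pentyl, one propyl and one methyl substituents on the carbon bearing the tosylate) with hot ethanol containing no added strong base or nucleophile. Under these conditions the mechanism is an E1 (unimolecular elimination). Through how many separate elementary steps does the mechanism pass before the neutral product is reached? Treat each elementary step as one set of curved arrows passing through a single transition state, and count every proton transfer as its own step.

Step 1: Unassisted departure of TsO⁻ (taking the C–O bonding pair) generates a tertiary carbocation.
(No 1,2-shift: no single shift to an adjacent carbon would give a more stable cation.)
Step 2: A weak base (an ethanol molecule from the solvent) removes a proton from a carbon adjacent to the cationic centre; the electrons of that C–H bond become the new π(C=C) bond, giving the alkene.
Total: 2 elementary steps.

2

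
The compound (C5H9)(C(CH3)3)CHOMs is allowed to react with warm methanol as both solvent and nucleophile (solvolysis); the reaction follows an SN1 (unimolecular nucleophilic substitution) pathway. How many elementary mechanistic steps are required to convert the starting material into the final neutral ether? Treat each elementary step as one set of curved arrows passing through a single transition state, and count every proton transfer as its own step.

4

Step 1: Unassisted departure of MsO⁻ (taking the C–O bonding pair) generates a secondary carbocation.
Step 2: A hydride (H with its bonding pair) migrates from the adjacent cyclopentyl carbon to the cationic centre — a 1,2-hydride shift — upgrading the secondary cation to a tertiary one.
Step 3: Nucleophilic capture: the oxygen of CH3OH bonds to the cationic carbon, producing an oxonium-ion intermediate.
Step 4: Deprotonation of the oxonium oxygen by solvent methanol yields the neutral ether.
Total: 4 elementary steps.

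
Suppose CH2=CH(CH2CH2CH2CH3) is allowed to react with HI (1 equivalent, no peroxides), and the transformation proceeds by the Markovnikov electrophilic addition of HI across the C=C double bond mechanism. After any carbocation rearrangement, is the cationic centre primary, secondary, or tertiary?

Step 1: The π electrons of the C=C bond attack a proton of HI; Markovnikov addition places the new C–H on the less-substituted alkene carbon, so the positive charge ends up on the more-substituted carbon — a secondary carbocation. The H–I bond breaks heterolytically, releasing I⁻.
No single 1,2-shift to an adjacent carbon would give a more-substituted cation, so no rearrangement occurs.

secondary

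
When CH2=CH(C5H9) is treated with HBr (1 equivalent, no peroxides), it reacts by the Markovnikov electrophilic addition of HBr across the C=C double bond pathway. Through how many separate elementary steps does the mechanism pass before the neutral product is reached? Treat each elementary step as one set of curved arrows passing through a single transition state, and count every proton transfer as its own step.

Step 1: The π electrons of the C=C bond attack a proton of HBr; Markovnikov addition places the new C–H on the less-substituted alkene carbon, so the positive charge ends up on the more-substituted carbon — a secondary carbocation. The H–Br bond breaks heterolytically, releasing Br⁻.
Step 2: A 1,2-hydride shift from the adjacent cyclopentyl carbon moves the positive charge from the secondary centre to an adjacent carbon, generating a more stable tertiary carbocation.
Step 3: The Br⁻ anion donates a lone pair to the carbocation, forming the new C–Br σ-bond and giving the neutral alkyl halide.
Total: 3 elementary steps.

3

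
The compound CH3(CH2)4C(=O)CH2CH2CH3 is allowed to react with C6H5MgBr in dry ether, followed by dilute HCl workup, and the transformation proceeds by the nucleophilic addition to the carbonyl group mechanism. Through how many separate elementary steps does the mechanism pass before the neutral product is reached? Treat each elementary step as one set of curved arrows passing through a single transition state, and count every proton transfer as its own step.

Step 1: the carbanion-like carbon of C6H5MgBr attacks the sp² carbonyl carbon; the C=O π bond breaks and the electrons end up as a lone pair on the alkoxide oxygen of the tetrahedral intermediate.
Step 2: On dilute HCl workup the alkoxide oxygen is protonated, giving an alcohol.
Total: 2 elementary steps.

2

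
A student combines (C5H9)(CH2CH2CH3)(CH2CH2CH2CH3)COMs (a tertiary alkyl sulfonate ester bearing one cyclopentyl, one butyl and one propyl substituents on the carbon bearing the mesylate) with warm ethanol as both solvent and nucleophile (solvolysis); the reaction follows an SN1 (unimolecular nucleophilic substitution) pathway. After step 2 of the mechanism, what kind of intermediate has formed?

Step 1: Unassisted departure of MsO⁻ (taking the C–O bonding pair) generates a tertiary carbocation.
Step 2: A lone pair on the oxygen of CH3CH2OH attacks the carbocation, forming a new C–O σ-bond and an oxonium ion.
After step 2 the species present is an oxonium ion.

oxonium ion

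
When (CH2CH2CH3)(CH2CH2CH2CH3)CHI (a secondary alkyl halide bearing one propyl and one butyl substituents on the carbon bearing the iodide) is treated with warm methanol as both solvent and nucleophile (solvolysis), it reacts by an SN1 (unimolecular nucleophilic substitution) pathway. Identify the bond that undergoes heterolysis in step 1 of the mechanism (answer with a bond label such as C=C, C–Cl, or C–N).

C–I

Step 1: The C–I bond breaks with both electrons going to the iodide; I⁻ leaves and a secondary carbocation remains.
The bond broken in this step is the C–I bond.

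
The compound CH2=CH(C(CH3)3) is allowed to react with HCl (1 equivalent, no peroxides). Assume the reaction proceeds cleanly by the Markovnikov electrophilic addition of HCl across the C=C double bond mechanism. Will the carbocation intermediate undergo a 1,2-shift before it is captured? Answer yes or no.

yes

The first-formed carbocation is secondary.
The adjacent tert-butyl carbon has no hydrogen but bears methyl groups; migration of one methyl with its bonding pair (a 1,2-methyl shift) places the charge on a tertiary centre.
Tertiary is more stable than secondary, so the shift occurs.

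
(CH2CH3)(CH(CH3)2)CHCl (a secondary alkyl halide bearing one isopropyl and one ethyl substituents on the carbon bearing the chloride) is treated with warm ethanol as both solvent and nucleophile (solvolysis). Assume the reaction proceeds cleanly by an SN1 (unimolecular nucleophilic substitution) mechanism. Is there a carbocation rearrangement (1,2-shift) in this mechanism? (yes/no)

yes

The first-formed carbocation is secondary.
The adjacent isopropyl carbon already bears 2 other carbon substituents and has a hydrogen to migrate; after a 1,2-hydride shift from that carbon the positive charge sits on a tertiary centre.
Tertiary is more stable than secondary, so the shift occurs.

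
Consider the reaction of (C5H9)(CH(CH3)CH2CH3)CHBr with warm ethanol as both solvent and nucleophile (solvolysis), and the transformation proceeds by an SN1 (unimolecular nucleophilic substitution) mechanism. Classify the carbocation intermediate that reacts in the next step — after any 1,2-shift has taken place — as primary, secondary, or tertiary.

Step 1: Rate-determining heterolysis of the C–Br bond gives Br⁻ and a secondary carbocation.
Step 2: Carbocation rearrangement: a 1,2-hydride shift from the adjacent sec-butyl carbon converts the initially-formed secondary cation into the more stable tertiary cation.
The cation rearranges from secondary to tertiary via a 1,2-hydride shift from the adjacent sec-butyl carbon; the tertiary cation is what reacts next.

tertiary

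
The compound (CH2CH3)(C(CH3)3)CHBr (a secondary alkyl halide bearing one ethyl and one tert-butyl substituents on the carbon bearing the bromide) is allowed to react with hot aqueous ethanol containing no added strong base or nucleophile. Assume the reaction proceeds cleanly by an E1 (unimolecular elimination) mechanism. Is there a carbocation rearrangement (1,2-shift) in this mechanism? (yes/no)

yes

The first-formed carbocation is secondary.
The adjacent tert-butyl carbon has no hydrogen but bears methyl groups; migration of one methyl with its bonding pair (a 1,2-methyl shift) places the charge on a tertiary centre.
Tertiary is more stable than secondary, so the shift occurs.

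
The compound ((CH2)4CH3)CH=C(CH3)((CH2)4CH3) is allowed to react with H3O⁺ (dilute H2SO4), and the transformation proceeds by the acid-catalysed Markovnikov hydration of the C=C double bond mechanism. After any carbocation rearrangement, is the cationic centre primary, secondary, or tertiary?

tertiary

Step 1: Protonation of the alkene by H3O⁺: the π bond acts as the nucleophile and picks up H⁺, giving the more stable (Markovnikov) tertiary carbocation. H2O is released.
No single 1,2-shift to an adjacent carbon would give a more-substituted cation, so no rearrangement occurs.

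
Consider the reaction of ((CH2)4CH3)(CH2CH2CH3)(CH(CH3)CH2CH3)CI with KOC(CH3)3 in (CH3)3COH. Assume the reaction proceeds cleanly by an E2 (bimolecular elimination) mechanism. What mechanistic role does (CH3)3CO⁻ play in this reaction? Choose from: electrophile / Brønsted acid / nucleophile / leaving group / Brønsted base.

Brønsted base

Step 1: The strong base (CH3)3CO⁻ removes a β-hydrogen; in the same concerted event the electrons of the breaking C–H bond form the new π(C=C) bond and the C–I σ-bond breaks, expelling I⁻. Anti-periplanar geometry; one transition state.
(CH3)3CO⁻ accepts a proton in a proton-transfer step — a Brønsted base.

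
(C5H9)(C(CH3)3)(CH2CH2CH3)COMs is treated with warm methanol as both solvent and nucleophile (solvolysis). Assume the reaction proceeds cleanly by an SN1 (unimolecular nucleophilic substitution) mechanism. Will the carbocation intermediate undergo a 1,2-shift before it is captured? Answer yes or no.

no

The first-formed carbocation is tertiary.
No single 1,2-shift to an adjacent carbon would produce a more-substituted cation than the one already present, so no rearrangement occurs.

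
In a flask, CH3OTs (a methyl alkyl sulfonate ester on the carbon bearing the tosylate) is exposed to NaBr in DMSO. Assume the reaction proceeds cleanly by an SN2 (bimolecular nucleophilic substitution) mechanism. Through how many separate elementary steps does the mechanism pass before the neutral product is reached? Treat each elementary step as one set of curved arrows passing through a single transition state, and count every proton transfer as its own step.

Step 1: Backside attack by Br⁻ on the carbon bearing the tosylate: the new C–Br bond forms as the C–O bond breaks, with Walden inversion at carbon.
Total: 1 elementary step.

1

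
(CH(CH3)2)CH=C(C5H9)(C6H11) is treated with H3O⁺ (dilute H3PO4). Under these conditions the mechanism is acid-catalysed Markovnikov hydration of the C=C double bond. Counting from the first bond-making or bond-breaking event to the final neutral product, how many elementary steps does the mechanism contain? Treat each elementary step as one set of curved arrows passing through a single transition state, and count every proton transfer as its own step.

3

Step 1: The π electrons of the C=C bond attack a proton of H3O⁺; Markovnikov addition places the new C–H on the less-substituted alkene carbon, so the positive charge ends up on the more-substituted carbon — a tertiary carbocation. H2O is released.
(No 1,2-shift: no single shift to an adjacent carbon would give a more stable cation.)
Step 2: A lone pair on the oxygen of H2O attacks the carbocation, forming a C–O bond and an oxonium ion (a protonated alcohol).
Step 3: Proton transfer from the O–H of the oxonium ion to H2O completes the catalytic cycle and yields the alcohol.
Total: 3 elementary steps.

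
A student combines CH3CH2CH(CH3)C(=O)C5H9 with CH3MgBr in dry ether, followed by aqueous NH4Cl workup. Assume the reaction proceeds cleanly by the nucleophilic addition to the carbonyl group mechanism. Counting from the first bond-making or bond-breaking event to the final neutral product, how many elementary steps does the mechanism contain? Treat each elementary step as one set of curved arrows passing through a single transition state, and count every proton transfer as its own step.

Step 1: Nucleophilic addition: the carbanion-like carbon of CH3MgBr adds to the carbonyl carbon, pushing the π(C=O) electron pair onto oxygen and giving a tetrahedral alkoxide.
Step 2: The alkoxide picks up a proton during aqueous NH4Cl workup to yield an alcohol.
Total: 2 elementary steps.

2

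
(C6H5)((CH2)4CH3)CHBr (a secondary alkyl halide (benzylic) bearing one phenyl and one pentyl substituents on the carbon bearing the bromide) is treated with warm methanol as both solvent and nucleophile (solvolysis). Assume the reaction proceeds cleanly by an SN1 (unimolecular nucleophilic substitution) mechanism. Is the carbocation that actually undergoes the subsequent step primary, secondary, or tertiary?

Step 1: The C–Br bond breaks with both electrons going to the bromide; Br⁻ leaves and a secondary carbocation remains.
No single 1,2-shift to an adjacent carbon would give a more-substituted cation, so no rearrangement occurs.

secondary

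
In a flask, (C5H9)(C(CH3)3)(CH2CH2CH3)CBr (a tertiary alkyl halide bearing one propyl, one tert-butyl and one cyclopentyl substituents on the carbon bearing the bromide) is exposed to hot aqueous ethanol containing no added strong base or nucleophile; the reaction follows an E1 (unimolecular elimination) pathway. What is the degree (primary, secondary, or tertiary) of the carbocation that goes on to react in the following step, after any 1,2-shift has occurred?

Step 1: The C–Br bond breaks with both electrons going to the bromide; Br⁻ leaves and a tertiary carbocation remains.
No single 1,2-shift to an adjacent carbon would give a more-substituted cation, so no rearrangement occurs.

tertiary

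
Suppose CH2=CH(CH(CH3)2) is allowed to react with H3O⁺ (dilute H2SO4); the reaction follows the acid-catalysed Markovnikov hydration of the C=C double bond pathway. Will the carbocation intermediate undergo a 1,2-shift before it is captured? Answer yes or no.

yes

The first-formed carbocation is secondary.
The adjacent isopropyl carbon already bears 2 other carbon substituents and has a hydrogen to migrate; after a 1,2-hydride shift from that carbon the positive charge sits on a tertiary centre.
Tertiary is more stable than secondary, so the shift occurs.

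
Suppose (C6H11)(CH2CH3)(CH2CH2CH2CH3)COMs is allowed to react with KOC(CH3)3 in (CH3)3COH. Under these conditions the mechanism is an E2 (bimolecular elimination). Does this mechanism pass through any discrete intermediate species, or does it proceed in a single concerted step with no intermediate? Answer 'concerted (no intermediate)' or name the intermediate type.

The strong base (CH3)3CO⁻ removes a β-hydrogen; in the same concerted event the electrons of the breaking C–H bond form the new π(C=C) bond and the C–O σ-bond breaks, expelling MsO⁻. Anti-periplanar geometry; one transition state.
All bond changes occur in one transition state; no discrete intermediate is formed.

concerted (no intermediate)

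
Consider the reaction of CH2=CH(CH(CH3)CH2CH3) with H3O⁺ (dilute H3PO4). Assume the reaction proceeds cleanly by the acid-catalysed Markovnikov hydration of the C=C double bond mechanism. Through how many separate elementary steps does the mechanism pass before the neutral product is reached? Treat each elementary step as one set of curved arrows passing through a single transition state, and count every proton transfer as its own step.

Step 1: Electrophilic addition begins with the π(C=C) electrons forming a bond to the proton of H3O⁺. Following Markovnikov's rule, the resulting cation is secondary. H2O is released.
Step 2: A 1,2-hydride shift from the adjacent sec-butyl carbon moves the positive charge from the secondary centre to an adjacent carbon, generating a more stable tertiary carbocation.
Step 3: Water acts as the nucleophile: an oxygen lone pair bonds to the cationic carbon, giving an oxonium-ion intermediate.
Step 4: Deprotonation of the oxonium ion by a water molecule delivers the neutral alcohol and regenerates the acid catalyst.
Total: 4 elementary steps.

4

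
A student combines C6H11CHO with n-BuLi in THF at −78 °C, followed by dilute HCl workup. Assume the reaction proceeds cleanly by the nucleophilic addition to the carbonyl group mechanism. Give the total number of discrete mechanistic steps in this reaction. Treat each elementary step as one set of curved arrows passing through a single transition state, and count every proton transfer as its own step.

2

Step 1: Nucleophilic addition: the carbanion-like carbon of n-BuLi adds to the carbonyl carbon, pushing the π(C=O) electron pair onto oxygen and giving a tetrahedral alkoxide.
Step 2: Protonation of the alkoxide by dilute HCl workup furnishes an alcohol.
Total: 2 elementary steps.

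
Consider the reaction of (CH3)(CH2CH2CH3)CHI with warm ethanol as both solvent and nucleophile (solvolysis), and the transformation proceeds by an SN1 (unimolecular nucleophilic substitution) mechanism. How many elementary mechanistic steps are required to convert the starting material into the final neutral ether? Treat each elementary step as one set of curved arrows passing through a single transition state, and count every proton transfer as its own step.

3

Step 1: Ionisation: the C–I σ-bond cleaves heterolytically; both bonding electrons depart with I⁻, leaving a secondary carbocation at the α-carbon.
(No 1,2-shift: no single shift to an adjacent carbon would give a more stable cation.)
Step 2: A lone pair on the oxygen of CH3CH2OH attacks the carbocation, forming a new C–O σ-bond and an oxonium ion.
Step 3: Proton transfer from the O–H of the oxonium ion to a solvent molecule delivers the neutral ether.
Total: 3 elementary steps.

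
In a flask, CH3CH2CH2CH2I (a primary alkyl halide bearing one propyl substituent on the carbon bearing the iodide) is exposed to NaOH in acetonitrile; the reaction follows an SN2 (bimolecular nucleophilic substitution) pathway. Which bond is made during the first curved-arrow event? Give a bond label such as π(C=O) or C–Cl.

C–O

Step 1: The hydroxide nucleophile donates a lone pair from O to the α-carbon in a backside attack; simultaneously the C–I σ-bond breaks and both of its electrons leave with I⁻. One concerted step with inversion of configuration.
The bond formed in this step is the C–O bond.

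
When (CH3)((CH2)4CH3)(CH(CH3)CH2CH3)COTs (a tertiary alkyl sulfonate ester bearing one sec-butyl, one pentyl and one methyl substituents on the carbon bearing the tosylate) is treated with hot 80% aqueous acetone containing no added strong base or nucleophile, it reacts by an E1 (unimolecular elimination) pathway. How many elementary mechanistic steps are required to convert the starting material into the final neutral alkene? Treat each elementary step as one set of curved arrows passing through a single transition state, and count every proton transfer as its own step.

2

Step 1: Unassisted departure of TsO⁻ (taking the C–O bonding pair) generates a tertiary carbocation.
(No 1,2-shift: no single shift to an adjacent carbon would give a more stable cation.)
Step 2: Loss of a β-proton to a water molecule of the solvent: the C–H bonding pair collapses toward the cationic carbon to form the C=C π bond, yielding the alkene.
Total: 2 elementary steps.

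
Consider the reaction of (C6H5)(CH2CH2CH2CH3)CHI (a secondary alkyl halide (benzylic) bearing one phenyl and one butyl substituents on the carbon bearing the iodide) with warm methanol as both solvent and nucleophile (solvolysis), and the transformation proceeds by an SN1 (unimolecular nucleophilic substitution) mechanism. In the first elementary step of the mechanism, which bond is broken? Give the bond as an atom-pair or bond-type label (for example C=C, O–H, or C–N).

Step 1: Rate-determining heterolysis of the C–I bond gives I⁻ and a secondary carbocation.
The bond broken in this step is the C–I bond.

C–I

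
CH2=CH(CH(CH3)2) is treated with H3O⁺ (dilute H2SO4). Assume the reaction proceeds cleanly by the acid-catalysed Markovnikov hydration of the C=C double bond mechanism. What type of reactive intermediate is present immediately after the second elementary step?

tertiary carbocation

Step 1: The π electrons of the C=C bond attack a proton of H3O⁺; Markovnikov addition places the new C–H on the less-substituted alkene carbon, so the positive charge ends up on the more-substituted carbon — a secondary carbocation. H2O is released.
Step 2: A 1,2-hydride shift from the adjacent isopropyl carbon moves the positive charge from the secondary centre to an adjacent carbon, generating a more stable tertiary carbocation.
After step 2 the species present is a tertiary carbocation.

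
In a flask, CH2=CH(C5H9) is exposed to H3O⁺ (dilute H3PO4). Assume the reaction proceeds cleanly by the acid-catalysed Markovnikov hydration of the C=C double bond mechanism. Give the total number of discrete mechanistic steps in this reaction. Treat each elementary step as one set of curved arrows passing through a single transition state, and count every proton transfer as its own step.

Step 1: The π electrons of the C=C bond attack a proton of H3O⁺; Markovnikov addition places the new C–H on the less-substituted alkene carbon, so the positive charge ends up on the more-substituted carbon — a secondary carbocation. H2O is released.
Step 2: A 1,2-hydride shift from the adjacent cyclopentyl carbon moves the positive charge from the secondary centre to an adjacent carbon, generating a more stable tertiary carbocation.
Step 3: Water acts as the nucleophile: an oxygen lone pair bonds to the cationic carbon, giving an oxonium-ion intermediate.
Step 4: Deprotonation of the oxonium ion by a water molecule delivers the neutral alcohol and regenerates the acid catalyst.
Total: 4 elementary steps.

4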